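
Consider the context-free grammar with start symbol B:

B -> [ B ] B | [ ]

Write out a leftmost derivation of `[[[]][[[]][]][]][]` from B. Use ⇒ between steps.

B ⇒ [B]B   [B -> [ B ] B]
[B]B ⇒ [[B]B]B   [B -> [ B ] B]
[[B]B]B ⇒ [[[]]B]B   [B -> [ ]]
[[[]]B]B ⇒ [[[]][B]B]B   [B -> [ B ] B]
[[[]][B]B]B ⇒ [[[]][[B]B]B]B   [B -> [ B ] B]
[[[]][[B]B]B]B ⇒ [[[]][[[]]B]B]B   [B -> [ ]]
[[[]][[[]]B]B]B ⇒ [[[]][[[]][]]B]B   [B -> [ ]]
[[[]][[[]][]]B]B ⇒ [[[]][[[]][]][]]B   [B -> [ ]]
[[[]][[[]][]][]]B ⇒ [[[]][[[]][]][]][]   [B -> [ ]]

B ⇒ [B]B ⇒ [[B]B]B ⇒ [[[]]B]B ⇒ [[[]][B]B]B ⇒ [[[]][[B]B]B]B ⇒ [[[]][[[]]B]B]B ⇒ [[[]][[[]][]]B]B ⇒ [[[]][[[]][]][]]B ⇒ [[[]][[[]][]][]][]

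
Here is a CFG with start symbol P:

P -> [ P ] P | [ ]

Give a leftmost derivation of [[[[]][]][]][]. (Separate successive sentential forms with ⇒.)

P⇒[P]P⇒[[P]P]P⇒[[[P]P]P]P⇒[[[[]]P]P]P⇒[[[[]][]]P]P⇒[[[[]][]][]]P⇒[[[[]][]][]][]

P ⇒ [P]P   [P -> [ P ] P]
[P]P ⇒ [[P]P]P   [P -> [ P ] P]
[[P]P]P ⇒ [[[P]P]P]P   [P -> [ P ] P]
[[[P]P]P]P ⇒ [[[[]]P]P]P   [P -> [ ]]
[[[[]]P]P]P ⇒ [[[[]][]]P]P   [P -> [ ]]
[[[[]][]]P]P ⇒ [[[[]][]][]]P   [P -> [ ]]
[[[[]][]][]]P ⇒ [[[[]][]][]][]   [P -> [ ]]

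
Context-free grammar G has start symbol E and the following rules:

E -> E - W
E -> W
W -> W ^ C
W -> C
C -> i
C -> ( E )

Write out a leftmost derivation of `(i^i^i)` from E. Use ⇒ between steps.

E ⇒ W   [E -> W]
W ⇒ C   [W -> C]
C ⇒ (E)   [C -> ( E )]
(E) ⇒ (W)   [E -> W]
(W) ⇒ (W^C)   [W -> W ^ C]
(W^C) ⇒ (W^C^C)   [W -> W ^ C]
(W^C^C) ⇒ (C^C^C)   [W -> C]
(C^C^C) ⇒ (i^C^C)   [C -> i]
(i^C^C) ⇒ (i^i^C)   [C -> i]
(i^i^C) ⇒ (i^i^i)   [C -> i]

E ⇒ W ⇒ C ⇒ (E) ⇒ (W) ⇒ (W^C) ⇒ (W^C^C) ⇒ (C^C^C) ⇒ (i^C^C) ⇒ (i^i^C) ⇒ (i^i^i)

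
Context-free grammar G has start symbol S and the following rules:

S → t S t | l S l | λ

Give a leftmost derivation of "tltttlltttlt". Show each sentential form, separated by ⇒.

S ⇒ tSt   [S → t S t]
tSt ⇒ tlSlt   [S → l S l]
tlSlt ⇒ tltStlt   [S → t S t]
tltStlt ⇒ tlttSttlt   [S → t S t]
tlttSttlt ⇒ tltttStttlt   [S → t S t]
tltttStttlt ⇒ tltttlSltttlt   [S → l S l]
tltttlSltttlt ⇒ tltttlltttlt   [S → λ]

S ⇒ tSt ⇒ tlSlt ⇒ tltStlt ⇒ tlttSttlt ⇒ tltttStttlt ⇒ tltttlSltttlt ⇒ tltttlltttlt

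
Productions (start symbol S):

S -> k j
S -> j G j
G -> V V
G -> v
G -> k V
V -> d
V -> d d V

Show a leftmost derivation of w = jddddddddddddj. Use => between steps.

S=>jGj=>jVVj=>jddVVj=>jddddVVj=>jddddddVVj=>jddddddddVVj=>jdddddddddVj=>jdddddddddddVj=>jddddddddddddj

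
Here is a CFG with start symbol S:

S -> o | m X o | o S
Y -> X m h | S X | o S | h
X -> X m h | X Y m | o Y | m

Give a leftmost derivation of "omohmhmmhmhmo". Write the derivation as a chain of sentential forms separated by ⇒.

S ⇒ oS   [S -> o S]
oS ⇒ omXo   [S -> m X o]
omXo ⇒ omXYmo   [X -> X Y m]
omXYmo ⇒ omXmhYmo   [X -> X m h]
omXmhYmo ⇒ omoYmhYmo   [X -> o Y]
omoYmhYmo ⇒ omohmhYmo   [Y -> h]
omohmhYmo ⇒ omohmhXmhmo   [Y -> X m h]
omohmhXmhmo ⇒ omohmhXmhmhmo   [X -> X m h]
omohmhXmhmhmo ⇒ omohmhmmhmhmo   [X -> m]

S⇒oS⇒omXo⇒omXYmo⇒omXmhYmo⇒omoYmhYmo⇒omohmhYmo⇒omohmhXmhmo⇒omohmhXmhmhmo⇒omohmhmmhmhmo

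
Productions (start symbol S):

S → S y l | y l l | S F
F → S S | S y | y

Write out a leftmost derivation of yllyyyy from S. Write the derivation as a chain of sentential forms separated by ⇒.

S⇒SF⇒SFF⇒SFFF⇒SFFFF⇒yllFFFF⇒yllyFFF⇒yllyyFF⇒yllyyyF⇒yllyyyy

S ⇒ SF   [S → S F]
SF ⇒ SFF   [S → S F]
SFF ⇒ SFFF   [S → S F]
SFFF ⇒ SFFFF   [S → S F]
SFFFF ⇒ yllFFFF   [S → y l l]
yllFFFF ⇒ yllyFFF   [F → y]
yllyFFF ⇒ yllyyFF   [F → y]
yllyyFF ⇒ yllyyyF   [F → y]
yllyyyF ⇒ yllyyyy   [F → y]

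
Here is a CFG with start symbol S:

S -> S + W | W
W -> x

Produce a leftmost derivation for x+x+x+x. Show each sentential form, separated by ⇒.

S ⇒ S+W   [S -> S + W]
S+W ⇒ S+W+W   [S -> S + W]
S+W+W ⇒ S+W+W+W   [S -> S + W]
S+W+W+W ⇒ W+W+W+W   [S -> W]
W+W+W+W ⇒ x+W+W+W   [W -> x]
x+W+W+W ⇒ x+x+W+W   [W -> x]
x+x+W+W ⇒ x+x+x+W   [W -> x]
x+x+x+W ⇒ x+x+x+x   [W -> x]

S ⇒ S+W ⇒ S+W+W ⇒ S+W+W+W ⇒ W+W+W+W ⇒ x+W+W+W ⇒ x+x+W+W ⇒ x+x+x+W ⇒ x+x+x+x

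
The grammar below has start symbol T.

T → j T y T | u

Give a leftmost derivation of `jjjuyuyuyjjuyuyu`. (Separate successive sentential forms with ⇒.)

T ⇒ jTyT ⇒ jjTyTyT ⇒ jjjTyTyTyT ⇒ jjjuyTyTyT ⇒ jjjuyuyTyT ⇒ jjjuyuyuyT ⇒ jjjuyuyuyjTyT ⇒ jjjuyuyuyjjTyTyT ⇒ jjjuyuyuyjjuyTyT ⇒ jjjuyuyuyjjuyuyT ⇒ jjjuyuyuyjjuyuyu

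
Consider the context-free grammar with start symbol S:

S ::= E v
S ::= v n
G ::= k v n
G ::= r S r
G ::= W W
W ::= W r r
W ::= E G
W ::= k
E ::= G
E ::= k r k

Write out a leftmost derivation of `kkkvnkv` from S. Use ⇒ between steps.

S ⇒ Ev ⇒ Gv ⇒ WWv ⇒ EGWv ⇒ GGWv ⇒ WWGWv ⇒ kWGWv ⇒ kkGWv ⇒ kkkvnWv ⇒ kkkvnkv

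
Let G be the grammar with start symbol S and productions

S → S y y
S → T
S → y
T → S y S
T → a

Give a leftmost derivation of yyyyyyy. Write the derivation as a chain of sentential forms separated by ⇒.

S⇒T⇒SyS⇒TyS⇒SySyS⇒SyyySyS⇒yyyySyS⇒yyyyyyS⇒yyyyyyy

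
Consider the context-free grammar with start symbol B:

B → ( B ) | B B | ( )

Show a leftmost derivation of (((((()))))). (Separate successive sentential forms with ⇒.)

B⇒(B)⇒((B))⇒(((B)))⇒((((B))))⇒(((((B)))))⇒(((((())))))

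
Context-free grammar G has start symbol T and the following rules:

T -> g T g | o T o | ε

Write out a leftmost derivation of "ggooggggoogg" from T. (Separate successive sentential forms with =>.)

T => gTg   [T -> g T g]
gTg => ggTgg   [T -> g T g]
ggTgg => ggoTogg   [T -> o T o]
ggoTogg => ggooToogg   [T -> o T o]
ggooToogg => ggoogTgoogg   [T -> g T g]
ggoogTgoogg => ggooggTggoogg   [T -> g T g]
ggooggTggoogg => ggooggggoogg   [T -> ε]

T => gTg => ggTgg => ggoTogg => ggooToogg => ggoogTgoogg => ggooggTggoogg => ggooggggoogg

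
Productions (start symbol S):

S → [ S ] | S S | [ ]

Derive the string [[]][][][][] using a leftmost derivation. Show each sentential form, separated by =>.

S => SS   [S → S S]
SS => SSS   [S → S S]
SSS => SSSS   [S → S S]
SSSS => [S]SSS   [S → [ S ]]
[S]SSS => [[]]SSS   [S → [ ]]
[[]]SSS => [[]]SSSS   [S → S S]
[[]]SSSS => [[]][]SSS   [S → [ ]]
[[]][]SSS => [[]][][]SS   [S → [ ]]
[[]][][]SS => [[]][][][]S   [S → [ ]]
[[]][][][]S => [[]][][][][]   [S → [ ]]

S => SS => SSS => SSSS => [S]SSS => [[]]SSS => [[]]SSSS => [[]][]SSS => [[]][][]SS => [[]][][][]S => [[]][][][][]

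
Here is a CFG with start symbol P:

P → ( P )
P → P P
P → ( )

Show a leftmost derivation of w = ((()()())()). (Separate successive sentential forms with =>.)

P => (P) => (PP) => ((P)P) => ((PP)P) => ((PPP)P) => ((()PP)P) => ((()()P)P) => ((()()())P) => ((()()())())

P => (P)   [P → ( P )]
(P) => (PP)   [P → P P]
(PP) => ((P)P)   [P → ( P )]
((P)P) => ((PP)P)   [P → P P]
((PP)P) => ((PPP)P)   [P → P P]
((PPP)P) => ((()PP)P)   [P → ( )]
((()PP)P) => ((()()P)P)   [P → ( )]
((()()P)P) => ((()()())P)   [P → ( )]
((()()())P) => ((()()())())   [P → ( )]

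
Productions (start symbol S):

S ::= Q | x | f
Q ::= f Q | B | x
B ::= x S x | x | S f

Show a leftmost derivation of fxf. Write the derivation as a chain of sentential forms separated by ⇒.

S ⇒ Q ⇒ fQ ⇒ fB ⇒ fSf ⇒ fQf ⇒ fxf

S ⇒ Q   [S ::= Q]
Q ⇒ fQ   [Q ::= f Q]
fQ ⇒ fB   [Q ::= B]
fB ⇒ fSf   [B ::= S f]
fSf ⇒ fQf   [S ::= Q]
fQf ⇒ fxf   [Q ::= x]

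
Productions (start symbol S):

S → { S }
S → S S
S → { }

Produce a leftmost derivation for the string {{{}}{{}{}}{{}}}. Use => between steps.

S => {S}   [S → { S }]
{S} => {SS}   [S → S S]
{SS} => {SSS}   [S → S S]
{SSS} => {{S}SS}   [S → { S }]
{{S}SS} => {{{}}SS}   [S → { }]
{{{}}SS} => {{{}}{S}S}   [S → { S }]
{{{}}{S}S} => {{{}}{SS}S}   [S → S S]
{{{}}{SS}S} => {{{}}{{}S}S}   [S → { }]
{{{}}{{}S}S} => {{{}}{{}{}}S}   [S → { }]
{{{}}{{}{}}S} => {{{}}{{}{}}{S}}   [S → { S }]
{{{}}{{}{}}{S}} => {{{}}{{}{}}{{}}}   [S → { }]

S=>{S}=>{SS}=>{SSS}=>{{S}SS}=>{{{}}SS}=>{{{}}{S}S}=>{{{}}{SS}S}=>{{{}}{{}S}S}=>{{{}}{{}{}}S}=>{{{}}{{}{}}{S}}=>{{{}}{{}{}}{{}}}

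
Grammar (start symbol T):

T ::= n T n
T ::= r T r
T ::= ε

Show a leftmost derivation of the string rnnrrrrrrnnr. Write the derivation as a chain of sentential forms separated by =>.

T=>rTr=>rnTnr=>rnnTnnr=>rnnrTrnnr=>rnnrrTrrnnr=>rnnrrrTrrrnnr=>rnnrrrrrrnnr

T => rTr   [T ::= r T r]
rTr => rnTnr   [T ::= n T n]
rnTnr => rnnTnnr   [T ::= n T n]
rnnTnnr => rnnrTrnnr   [T ::= r T r]
rnnrTrnnr => rnnrrTrrnnr   [T ::= r T r]
rnnrrTrrnnr => rnnrrrTrrrnnr   [T ::= r T r]
rnnrrrTrrrnnr => rnnrrrrrrnnr   [T ::= ε]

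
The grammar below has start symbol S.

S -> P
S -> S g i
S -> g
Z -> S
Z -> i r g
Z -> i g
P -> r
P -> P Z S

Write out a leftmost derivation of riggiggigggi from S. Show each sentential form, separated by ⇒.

S ⇒ Sgi ⇒ Pgi ⇒ PZSgi ⇒ PZSZSgi ⇒ PZSZSZSgi ⇒ rZSZSZSgi ⇒ rigSZSZSgi ⇒ riggZSZSgi ⇒ riggigSZSgi ⇒ riggiggZSgi ⇒ riggiggigSgi ⇒ riggiggigggi

S ⇒ Sgi   [S -> S g i]
Sgi ⇒ Pgi   [S -> P]
Pgi ⇒ PZSgi   [P -> P Z S]
PZSgi ⇒ PZSZSgi   [P -> P Z S]
PZSZSgi ⇒ PZSZSZSgi   [P -> P Z S]
PZSZSZSgi ⇒ rZSZSZSgi   [P -> r]
rZSZSZSgi ⇒ rigSZSZSgi   [Z -> i g]
rigSZSZSgi ⇒ riggZSZSgi   [S -> g]
riggZSZSgi ⇒ riggigSZSgi   [Z -> i g]
riggigSZSgi ⇒ riggiggZSgi   [S -> g]
riggiggZSgi ⇒ riggiggigSgi   [Z -> i g]
riggiggigSgi ⇒ riggiggigggi   [S -> g]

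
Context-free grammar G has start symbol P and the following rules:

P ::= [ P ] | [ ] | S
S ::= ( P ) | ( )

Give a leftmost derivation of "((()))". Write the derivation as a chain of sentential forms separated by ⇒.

P ⇒ S ⇒ (P) ⇒ (S) ⇒ ((P)) ⇒ ((S)) ⇒ ((()))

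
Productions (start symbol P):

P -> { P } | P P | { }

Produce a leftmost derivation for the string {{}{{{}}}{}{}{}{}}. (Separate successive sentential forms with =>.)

P => {P}   [P -> { P }]
{P} => {PP}   [P -> P P]
{PP} => {{}P}   [P -> { }]
{{}P} => {{}PP}   [P -> P P]
{{}PP} => {{}PPP}   [P -> P P]
{{}PPP} => {{}{P}PP}   [P -> { P }]
{{}{P}PP} => {{}{{P}}PP}   [P -> { P }]
{{}{{P}}PP} => {{}{{{}}}PP}   [P -> { }]
{{}{{{}}}PP} => {{}{{{}}}{}P}   [P -> { }]
{{}{{{}}}{}P} => {{}{{{}}}{}PP}   [P -> P P]
{{}{{{}}}{}PP} => {{}{{{}}}{}PPP}   [P -> P P]
{{}{{{}}}{}PPP} => {{}{{{}}}{}{}PP}   [P -> { }]
{{}{{{}}}{}{}PP} => {{}{{{}}}{}{}{}P}   [P -> { }]
{{}{{{}}}{}{}{}P} => {{}{{{}}}{}{}{}{}}   [P -> { }]

P=>{P}=>{PP}=>{{}P}=>{{}PP}=>{{}PPP}=>{{}{P}PP}=>{{}{{P}}PP}=>{{}{{{}}}PP}=>{{}{{{}}}{}P}=>{{}{{{}}}{}PP}=>{{}{{{}}}{}PPP}=>{{}{{{}}}{}{}PP}=>{{}{{{}}}{}{}{}P}=>{{}{{{}}}{}{}{}{}}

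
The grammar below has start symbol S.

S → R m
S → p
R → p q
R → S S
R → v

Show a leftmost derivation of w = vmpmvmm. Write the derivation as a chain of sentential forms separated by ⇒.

S ⇒ Rm   [S → R m]
Rm ⇒ SSm   [R → S S]
SSm ⇒ RmSm   [S → R m]
RmSm ⇒ SSmSm   [R → S S]
SSmSm ⇒ RmSmSm   [S → R m]
RmSmSm ⇒ vmSmSm   [R → v]
vmSmSm ⇒ vmpmSm   [S → p]
vmpmSm ⇒ vmpmRmm   [S → R m]
vmpmRmm ⇒ vmpmvmm   [R → v]

S ⇒ Rm ⇒ SSm ⇒ RmSm ⇒ SSmSm ⇒ RmSmSm ⇒ vmSmSm ⇒ vmpmSm ⇒ vmpmRmm ⇒ vmpmvmm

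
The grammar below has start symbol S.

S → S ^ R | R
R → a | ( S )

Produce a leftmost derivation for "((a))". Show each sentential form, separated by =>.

S => R => (S) => (R) => ((S)) => ((R)) => ((a))

S => R   [S → R]
R => (S)   [R → ( S )]
(S) => (R)   [S → R]
(R) => ((S))   [R → ( S )]
((S)) => ((R))   [S → R]
((R)) => ((a))   [R → a]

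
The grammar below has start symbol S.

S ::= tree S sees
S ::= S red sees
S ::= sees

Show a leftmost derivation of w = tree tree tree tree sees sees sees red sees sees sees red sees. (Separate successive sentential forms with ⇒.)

S ⇒ S red sees ⇒ tree S sees red sees ⇒ tree tree S sees sees red sees ⇒ tree tree S red sees sees sees red sees ⇒ tree tree tree S sees red sees sees sees red sees ⇒ tree tree tree tree S sees sees red sees sees sees red sees ⇒ tree tree tree tree sees sees sees red sees sees sees red sees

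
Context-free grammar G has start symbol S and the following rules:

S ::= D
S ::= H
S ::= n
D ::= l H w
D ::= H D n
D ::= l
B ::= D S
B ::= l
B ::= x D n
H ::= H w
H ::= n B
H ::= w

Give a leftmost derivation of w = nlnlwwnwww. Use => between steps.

S => H => Hw => Hww => Hwww => nBwww => nDSwww => nlHwSwww => nlHwwSwww => nlnBwwSwww => nlnlwwSwww => nlnlwwnwww

S => H   [S ::= H]
H => Hw   [H ::= H w]
Hw => Hww   [H ::= H w]
Hww => Hwww   [H ::= H w]
Hwww => nBwww   [H ::= n B]
nBwww => nDSwww   [B ::= D S]
nDSwww => nlHwSwww   [D ::= l H w]
nlHwSwww => nlHwwSwww   [H ::= H w]
nlHwwSwww => nlnBwwSwww   [H ::= n B]
nlnBwwSwww => nlnlwwSwww   [B ::= l]
nlnlwwSwww => nlnlwwnwww   [S ::= n]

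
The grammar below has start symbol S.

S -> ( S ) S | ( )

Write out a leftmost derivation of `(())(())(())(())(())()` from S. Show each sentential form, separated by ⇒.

S ⇒ (S)S   [S -> ( S ) S]
(S)S ⇒ (())S   [S -> ( )]
(())S ⇒ (())(S)S   [S -> ( S ) S]
(())(S)S ⇒ (())(())S   [S -> ( )]
(())(())S ⇒ (())(())(S)S   [S -> ( S ) S]
(())(())(S)S ⇒ (())(())(())S   [S -> ( )]
(())(())(())S ⇒ (())(())(())(S)S   [S -> ( S ) S]
(())(())(())(S)S ⇒ (())(())(())(())S   [S -> ( )]
(())(())(())(())S ⇒ (())(())(())(())(S)S   [S -> ( S ) S]
(())(())(())(())(S)S ⇒ (())(())(())(())(())S   [S -> ( )]
(())(())(())(())(())S ⇒ (())(())(())(())(())()   [S -> ( )]

S⇒(S)S⇒(())S⇒(())(S)S⇒(())(())S⇒(())(())(S)S⇒(())(())(())S⇒(())(())(())(S)S⇒(())(())(())(())S⇒(())(())(())(())(S)S⇒(())(())(())(())(())S⇒(())(())(())(())(())()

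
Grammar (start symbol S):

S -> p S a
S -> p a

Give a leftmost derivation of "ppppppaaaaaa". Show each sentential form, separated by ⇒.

S ⇒ pSa   [S -> p S a]
pSa ⇒ ppSaa   [S -> p S a]
ppSaa ⇒ pppSaaa   [S -> p S a]
pppSaaa ⇒ ppppSaaaa   [S -> p S a]
ppppSaaaa ⇒ pppppSaaaaa   [S -> p S a]
pppppSaaaaa ⇒ ppppppaaaaaa   [S -> p a]

S⇒pSa⇒ppSaa⇒pppSaaa⇒ppppSaaaa⇒pppppSaaaaa⇒ppppppaaaaaa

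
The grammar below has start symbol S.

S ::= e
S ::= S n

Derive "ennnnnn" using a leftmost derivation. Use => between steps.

S => Sn   [S ::= S n]
Sn => Snn   [S ::= S n]
Snn => Snnn   [S ::= S n]
Snnn => Snnnn   [S ::= S n]
Snnnn => Snnnnn   [S ::= S n]
Snnnnn => Snnnnnn   [S ::= S n]
Snnnnnn => ennnnnn   [S ::= e]

S => Sn => Snn => Snnn => Snnnn => Snnnnn => Snnnnnn => ennnnnn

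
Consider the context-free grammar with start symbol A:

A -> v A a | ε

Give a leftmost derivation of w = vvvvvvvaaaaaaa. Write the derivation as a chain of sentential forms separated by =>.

A => vAa => vvAaa => vvvAaaa => vvvvAaaaa => vvvvvAaaaaa => vvvvvvAaaaaaa => vvvvvvvAaaaaaaa => vvvvvvvaaaaaaa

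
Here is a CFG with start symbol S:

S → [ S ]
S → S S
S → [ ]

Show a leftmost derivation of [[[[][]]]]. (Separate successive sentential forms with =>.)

S => [S]   [S → [ S ]]
[S] => [[S]]   [S → [ S ]]
[[S]] => [[[S]]]   [S → [ S ]]
[[[S]]] => [[[SS]]]   [S → S S]
[[[SS]]] => [[[[]S]]]   [S → [ ]]
[[[[]S]]] => [[[[][]]]]   [S → [ ]]

S=>[S]=>[[S]]=>[[[S]]]=>[[[SS]]]=>[[[[]S]]]=>[[[[][]]]]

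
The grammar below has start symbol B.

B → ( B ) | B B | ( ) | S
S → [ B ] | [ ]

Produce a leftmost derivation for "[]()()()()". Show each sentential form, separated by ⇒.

B⇒BB⇒BBB⇒BBBB⇒BBBBB⇒SBBBB⇒[]BBBB⇒[]()BBB⇒[]()()BB⇒[]()()()B⇒[]()()()()

B ⇒ BB   [B → B B]
BB ⇒ BBB   [B → B B]
BBB ⇒ BBBB   [B → B B]
BBBB ⇒ BBBBB   [B → B B]
BBBBB ⇒ SBBBB   [B → S]
SBBBB ⇒ []BBBB   [S → [ ]]
[]BBBB ⇒ []()BBB   [B → ( )]
[]()BBB ⇒ []()()BB   [B → ( )]
[]()()BB ⇒ []()()()B   [B → ( )]
[]()()()B ⇒ []()()()()   [B → ( )]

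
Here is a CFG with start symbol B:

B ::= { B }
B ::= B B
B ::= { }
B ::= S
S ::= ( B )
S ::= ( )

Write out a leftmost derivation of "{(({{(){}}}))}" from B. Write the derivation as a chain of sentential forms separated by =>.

B => {B}   [B ::= { B }]
{B} => {S}   [B ::= S]
{S} => {(B)}   [S ::= ( B )]
{(B)} => {(S)}   [B ::= S]
{(S)} => {((B))}   [S ::= ( B )]
{((B))} => {(({B}))}   [B ::= { B }]
{(({B}))} => {(({{B}}))}   [B ::= { B }]
{(({{B}}))} => {(({{BB}}))}   [B ::= B B]
{(({{BB}}))} => {(({{SB}}))}   [B ::= S]
{(({{SB}}))} => {(({{()B}}))}   [S ::= ( )]
{(({{()B}}))} => {(({{(){}}}))}   [B ::= { }]

B => {B} => {S} => {(B)} => {(S)} => {((B))} => {(({B}))} => {(({{B}}))} => {(({{BB}}))} => {(({{SB}}))} => {(({{()B}}))} => {(({{(){}}}))}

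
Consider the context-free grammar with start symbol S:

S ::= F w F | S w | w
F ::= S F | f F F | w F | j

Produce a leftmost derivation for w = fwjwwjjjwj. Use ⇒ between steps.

S ⇒ FwF   [S ::= F w F]
FwF ⇒ fFFwF   [F ::= f F F]
fFFwF ⇒ fSFFwF   [F ::= S F]
fSFFwF ⇒ fFwFFFwF   [S ::= F w F]
fFwFFFwF ⇒ fwFwFFFwF   [F ::= w F]
fwFwFFFwF ⇒ fwjwFFFwF   [F ::= j]
fwjwFFFwF ⇒ fwjwSFFFwF   [F ::= S F]
fwjwSFFFwF ⇒ fwjwwFFFwF   [S ::= w]
fwjwwFFFwF ⇒ fwjwwjFFwF   [F ::= j]
fwjwwjFFwF ⇒ fwjwwjjFwF   [F ::= j]
fwjwwjjFwF ⇒ fwjwwjjjwF   [F ::= j]
fwjwwjjjwF ⇒ fwjwwjjjwj   [F ::= j]

S ⇒ FwF ⇒ fFFwF ⇒ fSFFwF ⇒ fFwFFFwF ⇒ fwFwFFFwF ⇒ fwjwFFFwF ⇒ fwjwSFFFwF ⇒ fwjwwFFFwF ⇒ fwjwwjFFwF ⇒ fwjwwjjFwF ⇒ fwjwwjjjwF ⇒ fwjwwjjjwj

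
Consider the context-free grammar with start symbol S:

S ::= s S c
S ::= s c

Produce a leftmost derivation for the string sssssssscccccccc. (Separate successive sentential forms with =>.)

S => sSc   [S ::= s S c]
sSc => ssScc   [S ::= s S c]
ssScc => sssSccc   [S ::= s S c]
sssSccc => ssssScccc   [S ::= s S c]
ssssScccc => sssssSccccc   [S ::= s S c]
sssssSccccc => ssssssScccccc   [S ::= s S c]
ssssssScccccc => sssssssSccccccc   [S ::= s S c]
sssssssSccccccc => sssssssscccccccc   [S ::= s c]

S => sSc => ssScc => sssSccc => ssssScccc => sssssSccccc => ssssssScccccc => sssssssSccccccc => sssssssscccccccc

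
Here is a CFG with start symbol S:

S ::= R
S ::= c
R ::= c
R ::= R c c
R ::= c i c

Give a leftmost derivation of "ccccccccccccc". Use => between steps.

S => R   [S ::= R]
R => Rcc   [R ::= R c c]
Rcc => Rcccc   [R ::= R c c]
Rcccc => Rcccccc   [R ::= R c c]
Rcccccc => Rcccccccc   [R ::= R c c]
Rcccccccc => Rcccccccccc   [R ::= R c c]
Rcccccccccc => Rcccccccccccc   [R ::= R c c]
Rcccccccccccc => ccccccccccccc   [R ::= c]

S => R => Rcc => Rcccc => Rcccccc => Rcccccccc => Rcccccccccc => Rcccccccccccc => ccccccccccccc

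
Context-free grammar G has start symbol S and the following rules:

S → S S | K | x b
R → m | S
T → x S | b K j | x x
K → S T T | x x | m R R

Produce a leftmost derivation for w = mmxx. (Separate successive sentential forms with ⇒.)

S ⇒ K ⇒ mRR ⇒ mmR ⇒ mmS ⇒ mmK ⇒ mmxx

S ⇒ K   [S → K]
K ⇒ mRR   [K → m R R]
mRR ⇒ mmR   [R → m]
mmR ⇒ mmS   [R → S]
mmS ⇒ mmK   [S → K]
mmK ⇒ mmxx   [K → x x]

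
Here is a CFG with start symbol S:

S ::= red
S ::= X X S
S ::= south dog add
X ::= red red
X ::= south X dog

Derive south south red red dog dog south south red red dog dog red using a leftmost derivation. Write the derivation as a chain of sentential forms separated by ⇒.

S ⇒ X X S ⇒ south X dog X S ⇒ south south X dog dog X S ⇒ south south red red dog dog X S ⇒ south south red red dog dog south X dog S ⇒ south south red red dog dog south south X dog dog S ⇒ south south red red dog dog south south red red dog dog S ⇒ south south red red dog dog south south red red dog dog red

S ⇒ X X S   [S ::= X X S]
X X S ⇒ south X dog X S   [X ::= south X dog]
south X dog X S ⇒ south south X dog dog X S   [X ::= south X dog]
south south X dog dog X S ⇒ south south red red dog dog X S   [X ::= red red]
south south red red dog dog X S ⇒ south south red red dog dog south X dog S   [X ::= south X dog]
south south red red dog dog south X dog S ⇒ south south red red dog dog south south X dog dog S   [X ::= south X dog]
south south red red dog dog south south X dog dog S ⇒ south south red red dog dog south south red red dog dog S   [X ::= red red]
south south red red dog dog south south red red dog dog S ⇒ south south red red dog dog south south red red dog dog red   [S ::= red]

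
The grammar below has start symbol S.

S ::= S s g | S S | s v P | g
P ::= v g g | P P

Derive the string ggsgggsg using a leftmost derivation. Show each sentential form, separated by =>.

S => Ssg   [S ::= S s g]
Ssg => SSsg   [S ::= S S]
SSsg => SSSsg   [S ::= S S]
SSSsg => SsgSSsg   [S ::= S s g]
SsgSSsg => SSsgSSsg   [S ::= S S]
SSsgSSsg => gSsgSSsg   [S ::= g]
gSsgSSsg => ggsgSSsg   [S ::= g]
ggsgSSsg => ggsggSsg   [S ::= g]
ggsggSsg => ggsgggsg   [S ::= g]

S=>Ssg=>SSsg=>SSSsg=>SsgSSsg=>SSsgSSsg=>gSsgSSsg=>ggsgSSsg=>ggsggSsg=>ggsgggsg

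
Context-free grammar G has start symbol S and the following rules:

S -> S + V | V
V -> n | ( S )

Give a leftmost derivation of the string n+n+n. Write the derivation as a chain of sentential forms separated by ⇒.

S ⇒ S+V   [S -> S + V]
S+V ⇒ S+V+V   [S -> S + V]
S+V+V ⇒ V+V+V   [S -> V]
V+V+V ⇒ n+V+V   [V -> n]
n+V+V ⇒ n+n+V   [V -> n]
n+n+V ⇒ n+n+n   [V -> n]

S⇒S+V⇒S+V+V⇒V+V+V⇒n+V+V⇒n+n+V⇒n+n+n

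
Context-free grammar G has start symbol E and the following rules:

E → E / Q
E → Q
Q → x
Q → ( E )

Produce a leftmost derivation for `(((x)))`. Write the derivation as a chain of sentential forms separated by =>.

E => Q => (E) => (Q) => ((E)) => ((Q)) => (((E))) => (((Q))) => (((x)))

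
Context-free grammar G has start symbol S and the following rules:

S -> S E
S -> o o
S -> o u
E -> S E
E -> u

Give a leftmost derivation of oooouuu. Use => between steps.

S => SE => SEE => ooEE => ooSEE => ooSEEE => ooooEEE => oooouEE => oooouuE => oooouuu

S => SE   [S -> S E]
SE => SEE   [S -> S E]
SEE => ooEE   [S -> o o]
ooEE => ooSEE   [E -> S E]
ooSEE => ooSEEE   [S -> S E]
ooSEEE => ooooEEE   [S -> o o]
ooooEEE => oooouEE   [E -> u]
oooouEE => oooouuE   [E -> u]
oooouuE => oooouuu   [E -> u]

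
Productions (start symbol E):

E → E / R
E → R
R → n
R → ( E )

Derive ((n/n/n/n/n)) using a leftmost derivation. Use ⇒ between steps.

E ⇒ R ⇒ (E) ⇒ (R) ⇒ ((E)) ⇒ ((E/R)) ⇒ ((E/R/R)) ⇒ ((E/R/R/R)) ⇒ ((E/R/R/R/R)) ⇒ ((R/R/R/R/R)) ⇒ ((n/R/R/R/R)) ⇒ ((n/n/R/R/R)) ⇒ ((n/n/n/R/R)) ⇒ ((n/n/n/n/R)) ⇒ ((n/n/n/n/n))

E ⇒ R   [E → R]
R ⇒ (E)   [R → ( E )]
(E) ⇒ (R)   [E → R]
(R) ⇒ ((E))   [R → ( E )]
((E)) ⇒ ((E/R))   [E → E / R]
((E/R)) ⇒ ((E/R/R))   [E → E / R]
((E/R/R)) ⇒ ((E/R/R/R))   [E → E / R]
((E/R/R/R)) ⇒ ((E/R/R/R/R))   [E → E / R]
((E/R/R/R/R)) ⇒ ((R/R/R/R/R))   [E → R]
((R/R/R/R/R)) ⇒ ((n/R/R/R/R))   [R → n]
((n/R/R/R/R)) ⇒ ((n/n/R/R/R))   [R → n]
((n/n/R/R/R)) ⇒ ((n/n/n/R/R))   [R → n]
((n/n/n/R/R)) ⇒ ((n/n/n/n/R))   [R → n]
((n/n/n/n/R)) ⇒ ((n/n/n/n/n))   [R → n]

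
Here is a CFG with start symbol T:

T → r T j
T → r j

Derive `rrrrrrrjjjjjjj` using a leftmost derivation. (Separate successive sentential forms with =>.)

T => rTj   [T → r T j]
rTj => rrTjj   [T → r T j]
rrTjj => rrrTjjj   [T → r T j]
rrrTjjj => rrrrTjjjj   [T → r T j]
rrrrTjjjj => rrrrrTjjjjj   [T → r T j]
rrrrrTjjjjj => rrrrrrTjjjjjj   [T → r T j]
rrrrrrTjjjjjj => rrrrrrrjjjjjjj   [T → r j]

T => rTj => rrTjj => rrrTjjj => rrrrTjjjj => rrrrrTjjjjj => rrrrrrTjjjjjj => rrrrrrrjjjjjjj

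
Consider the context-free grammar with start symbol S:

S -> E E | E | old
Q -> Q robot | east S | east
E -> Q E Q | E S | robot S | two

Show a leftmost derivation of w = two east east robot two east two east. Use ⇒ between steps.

S ⇒ E E ⇒ two E ⇒ two Q E Q ⇒ two east S E Q ⇒ two east E E Q ⇒ two east Q E Q E Q ⇒ two east Q robot E Q E Q ⇒ two east east robot E Q E Q ⇒ two east east robot two Q E Q ⇒ two east east robot two east E Q ⇒ two east east robot two east two Q ⇒ two east east robot two east two east

S ⇒ E E   [S -> E E]
E E ⇒ two E   [E -> two]
two E ⇒ two Q E Q   [E -> Q E Q]
two Q E Q ⇒ two east S E Q   [Q -> east S]
two east S E Q ⇒ two east E E Q   [S -> E]
two east E E Q ⇒ two east Q E Q E Q   [E -> Q E Q]
two east Q E Q E Q ⇒ two east Q robot E Q E Q   [Q -> Q robot]
two east Q robot E Q E Q ⇒ two east east robot E Q E Q   [Q -> east]
two east east robot E Q E Q ⇒ two east east robot two Q E Q   [E -> two]
two east east robot two Q E Q ⇒ two east east robot two east E Q   [Q -> east]
two east east robot two east E Q ⇒ two east east robot two east two Q   [E -> two]
two east east robot two east two Q ⇒ two east east robot two east two east   [Q -> east]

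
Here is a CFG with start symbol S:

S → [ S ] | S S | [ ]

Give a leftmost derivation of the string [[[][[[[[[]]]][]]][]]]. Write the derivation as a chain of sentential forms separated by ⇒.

S⇒[S]⇒[[S]]⇒[[SS]]⇒[[[]S]]⇒[[[]SS]]⇒[[[][S]S]]⇒[[[][[S]]S]]⇒[[[][[SS]]S]]⇒[[[][[[S]S]]S]]⇒[[[][[[[S]]S]]S]]⇒[[[][[[[[S]]]S]]S]]⇒[[[][[[[[[]]]]S]]S]]⇒[[[][[[[[[]]]][]]]S]]⇒[[[][[[[[[]]]][]]][]]]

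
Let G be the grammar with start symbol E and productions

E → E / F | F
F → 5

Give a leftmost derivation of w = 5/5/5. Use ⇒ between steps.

E⇒E/F⇒E/F/F⇒F/F/F⇒5/F/F⇒5/5/F⇒5/5/5

E ⇒ E/F   [E → E / F]
E/F ⇒ E/F/F   [E → E / F]
E/F/F ⇒ F/F/F   [E → F]
F/F/F ⇒ 5/F/F   [F → 5]
5/F/F ⇒ 5/5/F   [F → 5]
5/5/F ⇒ 5/5/5   [F → 5]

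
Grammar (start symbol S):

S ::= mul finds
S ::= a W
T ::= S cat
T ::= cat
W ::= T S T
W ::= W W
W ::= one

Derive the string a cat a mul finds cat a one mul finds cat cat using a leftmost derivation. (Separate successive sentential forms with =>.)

S => a W => a T S T => a cat S T => a cat a W T => a cat a T S T T => a cat a S cat S T T => a cat a mul finds cat S T T => a cat a mul finds cat a W T T => a cat a mul finds cat a one T T => a cat a mul finds cat a one S cat T => a cat a mul finds cat a one mul finds cat T => a cat a mul finds cat a one mul finds cat cat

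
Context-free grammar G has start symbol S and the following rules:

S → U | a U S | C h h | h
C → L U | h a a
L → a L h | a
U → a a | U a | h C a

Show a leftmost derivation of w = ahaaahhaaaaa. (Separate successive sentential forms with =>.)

S=>aUS=>ahCaS=>ahLUaS=>ahaLhUaS=>ahaaLhhUaS=>ahaaahhUaS=>ahaaahhaaaS=>ahaaahhaaaU=>ahaaahhaaaaa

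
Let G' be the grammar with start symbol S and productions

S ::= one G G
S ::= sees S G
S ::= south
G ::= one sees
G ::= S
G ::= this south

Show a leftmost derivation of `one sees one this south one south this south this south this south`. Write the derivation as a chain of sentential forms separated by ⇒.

S ⇒ one G G ⇒ one S G ⇒ one sees S G G ⇒ one sees one G G G G ⇒ one sees one this south G G G ⇒ one sees one this south S G G ⇒ one sees one this south one G G G G ⇒ one sees one this south one S G G G ⇒ one sees one this south one south G G G ⇒ one sees one this south one south this south G G ⇒ one sees one this south one south this south this south G ⇒ one sees one this south one south this south this south this south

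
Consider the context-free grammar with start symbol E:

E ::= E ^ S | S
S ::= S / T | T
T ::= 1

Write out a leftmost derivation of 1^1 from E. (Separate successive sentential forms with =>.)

E=>E^S=>S^S=>T^S=>1^S=>1^T=>1^1

E => E^S   [E ::= E ^ S]
E^S => S^S   [E ::= S]
S^S => T^S   [S ::= T]
T^S => 1^S   [T ::= 1]
1^S => 1^T   [S ::= T]
1^T => 1^1   [T ::= 1]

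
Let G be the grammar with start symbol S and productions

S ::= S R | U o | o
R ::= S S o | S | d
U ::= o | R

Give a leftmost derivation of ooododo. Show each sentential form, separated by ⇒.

S⇒SR⇒UoR⇒ooR⇒ooSSo⇒ooSRSo⇒oooRSo⇒ooodSo⇒ooodSRo⇒ooodoRo⇒ooododo

S ⇒ SR   [S ::= S R]
SR ⇒ UoR   [S ::= U o]
UoR ⇒ ooR   [U ::= o]
ooR ⇒ ooSSo   [R ::= S S o]
ooSSo ⇒ ooSRSo   [S ::= S R]
ooSRSo ⇒ oooRSo   [S ::= o]
oooRSo ⇒ ooodSo   [R ::= d]
ooodSo ⇒ ooodSRo   [S ::= S R]
ooodSRo ⇒ ooodoRo   [S ::= o]
ooodoRo ⇒ ooododo   [R ::= d]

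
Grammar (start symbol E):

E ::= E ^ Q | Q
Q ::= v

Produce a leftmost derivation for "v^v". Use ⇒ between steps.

E⇒E^Q⇒Q^Q⇒v^Q⇒v^v

E ⇒ E^Q   [E ::= E ^ Q]
E^Q ⇒ Q^Q   [E ::= Q]
Q^Q ⇒ v^Q   [Q ::= v]
v^Q ⇒ v^v   [Q ::= v]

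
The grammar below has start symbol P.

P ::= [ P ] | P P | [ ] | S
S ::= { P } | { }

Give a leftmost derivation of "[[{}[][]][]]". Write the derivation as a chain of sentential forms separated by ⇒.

P ⇒ [P] ⇒ [PP] ⇒ [[P]P] ⇒ [[PP]P] ⇒ [[PPP]P] ⇒ [[SPP]P] ⇒ [[{}PP]P] ⇒ [[{}[]P]P] ⇒ [[{}[][]]P] ⇒ [[{}[][]][]]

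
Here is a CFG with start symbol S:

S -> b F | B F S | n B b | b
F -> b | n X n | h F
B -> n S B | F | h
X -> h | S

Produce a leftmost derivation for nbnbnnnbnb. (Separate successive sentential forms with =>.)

S => BFS => FFS => nXnFS => nSnFS => nbFnFS => nbnXnnFS => nbnSnnFS => nbnbnnFS => nbnbnnnXnS => nbnbnnnSnS => nbnbnnnbnS => nbnbnnnbnb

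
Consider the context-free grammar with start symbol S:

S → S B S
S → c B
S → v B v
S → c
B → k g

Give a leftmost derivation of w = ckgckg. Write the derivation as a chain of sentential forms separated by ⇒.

S ⇒ SBS ⇒ cBS ⇒ ckgS ⇒ ckgcB ⇒ ckgckg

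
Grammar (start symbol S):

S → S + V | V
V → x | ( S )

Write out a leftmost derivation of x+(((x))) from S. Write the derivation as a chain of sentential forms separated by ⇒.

S ⇒ S+V ⇒ V+V ⇒ x+V ⇒ x+(S) ⇒ x+(V) ⇒ x+((S)) ⇒ x+((V)) ⇒ x+(((S))) ⇒ x+(((V))) ⇒ x+(((x)))

S ⇒ S+V   [S → S + V]
S+V ⇒ V+V   [S → V]
V+V ⇒ x+V   [V → x]
x+V ⇒ x+(S)   [V → ( S )]
x+(S) ⇒ x+(V)   [S → V]
x+(V) ⇒ x+((S))   [V → ( S )]
x+((S)) ⇒ x+((V))   [S → V]
x+((V)) ⇒ x+(((S)))   [V → ( S )]
x+(((S))) ⇒ x+(((V)))   [S → V]
x+(((V))) ⇒ x+(((x)))   [V → x]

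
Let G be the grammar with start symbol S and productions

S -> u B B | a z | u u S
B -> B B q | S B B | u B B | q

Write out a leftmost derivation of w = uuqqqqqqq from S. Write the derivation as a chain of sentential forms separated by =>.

S => uBB => uSBBB => uuBBBBB => uuBBqBBBB => uuqBqBBBB => uuqqqBBBB => uuqqqqBBB => uuqqqqqBB => uuqqqqqqB => uuqqqqqqq

S => uBB   [S -> u B B]
uBB => uSBBB   [B -> S B B]
uSBBB => uuBBBBB   [S -> u B B]
uuBBBBB => uuBBqBBBB   [B -> B B q]
uuBBqBBBB => uuqBqBBBB   [B -> q]
uuqBqBBBB => uuqqqBBBB   [B -> q]
uuqqqBBBB => uuqqqqBBB   [B -> q]
uuqqqqBBB => uuqqqqqBB   [B -> q]
uuqqqqqBB => uuqqqqqqB   [B -> q]
uuqqqqqqB => uuqqqqqqq   [B -> q]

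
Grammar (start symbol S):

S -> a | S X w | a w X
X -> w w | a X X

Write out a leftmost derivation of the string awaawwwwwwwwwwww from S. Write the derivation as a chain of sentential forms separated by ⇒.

S ⇒ SXw   [S -> S X w]
SXw ⇒ SXwXw   [S -> S X w]
SXwXw ⇒ awXXwXw   [S -> a w X]
awXXwXw ⇒ awaXXXwXw   [X -> a X X]
awaXXXwXw ⇒ awaaXXXXwXw   [X -> a X X]
awaaXXXXwXw ⇒ awaawwXXXwXw   [X -> w w]
awaawwXXXwXw ⇒ awaawwwwXXwXw   [X -> w w]
awaawwwwXXwXw ⇒ awaawwwwwwXwXw   [X -> w w]
awaawwwwwwXwXw ⇒ awaawwwwwwwwwXw   [X -> w w]
awaawwwwwwwwwXw ⇒ awaawwwwwwwwwwww   [X -> w w]

S ⇒ SXw ⇒ SXwXw ⇒ awXXwXw ⇒ awaXXXwXw ⇒ awaaXXXXwXw ⇒ awaawwXXXwXw ⇒ awaawwwwXXwXw ⇒ awaawwwwwwXwXw ⇒ awaawwwwwwwwwXw ⇒ awaawwwwwwwwwwww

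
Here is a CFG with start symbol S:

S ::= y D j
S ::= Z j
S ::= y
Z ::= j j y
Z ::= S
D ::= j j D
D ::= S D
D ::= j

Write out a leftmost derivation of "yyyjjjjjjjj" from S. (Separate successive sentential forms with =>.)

S => yDj => ySDj => yyDj => yySDj => yyyDjDj => yyyjjDjDj => yyyjjjjDjDj => yyyjjjjjjDj => yyyjjjjjjjj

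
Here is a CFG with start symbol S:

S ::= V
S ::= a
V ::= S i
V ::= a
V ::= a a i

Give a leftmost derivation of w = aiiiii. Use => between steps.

S => V => Si => Vi => Sii => Vii => Siii => Viii => Siiii => Viiii => Siiiii => aiiiii

S => V   [S ::= V]
V => Si   [V ::= S i]
Si => Vi   [S ::= V]
Vi => Sii   [V ::= S i]
Sii => Vii   [S ::= V]
Vii => Siii   [V ::= S i]
Siii => Viii   [S ::= V]
Viii => Siiii   [V ::= S i]
Siiii => Viiii   [S ::= V]
Viiii => Siiiii   [V ::= S i]
Siiiii => aiiiii   [S ::= a]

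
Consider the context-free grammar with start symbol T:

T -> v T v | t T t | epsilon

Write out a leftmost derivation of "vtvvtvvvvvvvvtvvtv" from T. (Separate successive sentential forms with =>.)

T => vTv => vtTtv => vtvTvtv => vtvvTvvtv => vtvvtTtvvtv => vtvvtvTvtvvtv => vtvvtvvTvvtvvtv => vtvvtvvvTvvvtvvtv => vtvvtvvvvTvvvvtvvtv => vtvvtvvvvvvvvtvvtv

T => vTv   [T -> v T v]
vTv => vtTtv   [T -> t T t]
vtTtv => vtvTvtv   [T -> v T v]
vtvTvtv => vtvvTvvtv   [T -> v T v]
vtvvTvvtv => vtvvtTtvvtv   [T -> t T t]
vtvvtTtvvtv => vtvvtvTvtvvtv   [T -> v T v]
vtvvtvTvtvvtv => vtvvtvvTvvtvvtv   [T -> v T v]
vtvvtvvTvvtvvtv => vtvvtvvvTvvvtvvtv   [T -> v T v]
vtvvtvvvTvvvtvvtv => vtvvtvvvvTvvvvtvvtv   [T -> v T v]
vtvvtvvvvTvvvvtvvtv => vtvvtvvvvvvvvtvvtv   [T -> epsilon]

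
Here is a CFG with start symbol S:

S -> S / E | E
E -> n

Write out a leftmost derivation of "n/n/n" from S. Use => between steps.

S => S/E => S/E/E => E/E/E => n/E/E => n/n/E => n/n/n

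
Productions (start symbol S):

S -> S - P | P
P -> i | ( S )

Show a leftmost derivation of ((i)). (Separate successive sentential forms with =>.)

S => P => (S) => (P) => ((S)) => ((P)) => ((i))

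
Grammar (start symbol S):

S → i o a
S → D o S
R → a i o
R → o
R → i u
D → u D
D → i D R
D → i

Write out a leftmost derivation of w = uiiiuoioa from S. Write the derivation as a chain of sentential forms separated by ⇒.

S⇒DoS⇒uDoS⇒uiDRoS⇒uiiRoS⇒uiiiuoS⇒uiiiuoioa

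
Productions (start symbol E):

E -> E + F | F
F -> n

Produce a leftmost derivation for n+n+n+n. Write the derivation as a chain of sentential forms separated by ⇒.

E ⇒ E+F ⇒ E+F+F ⇒ E+F+F+F ⇒ F+F+F+F ⇒ n+F+F+F ⇒ n+n+F+F ⇒ n+n+n+F ⇒ n+n+n+n

E ⇒ E+F   [E -> E + F]
E+F ⇒ E+F+F   [E -> E + F]
E+F+F ⇒ E+F+F+F   [E -> E + F]
E+F+F+F ⇒ F+F+F+F   [E -> F]
F+F+F+F ⇒ n+F+F+F   [F -> n]
n+F+F+F ⇒ n+n+F+F   [F -> n]
n+n+F+F ⇒ n+n+n+F   [F -> n]
n+n+n+F ⇒ n+n+n+n   [F -> n]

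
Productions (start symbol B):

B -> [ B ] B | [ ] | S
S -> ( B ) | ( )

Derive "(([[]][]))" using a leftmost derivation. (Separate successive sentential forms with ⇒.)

B ⇒ S   [B -> S]
S ⇒ (B)   [S -> ( B )]
(B) ⇒ (S)   [B -> S]
(S) ⇒ ((B))   [S -> ( B )]
((B)) ⇒ (([B]B))   [B -> [ B ] B]
(([B]B)) ⇒ (([[]]B))   [B -> [ ]]
(([[]]B)) ⇒ (([[]][]))   [B -> [ ]]

B⇒S⇒(B)⇒(S)⇒((B))⇒(([B]B))⇒(([[]]B))⇒(([[]][]))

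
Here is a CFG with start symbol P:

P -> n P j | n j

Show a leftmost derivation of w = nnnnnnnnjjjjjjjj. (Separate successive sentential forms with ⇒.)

P⇒nPj⇒nnPjj⇒nnnPjjj⇒nnnnPjjjj⇒nnnnnPjjjjj⇒nnnnnnPjjjjjj⇒nnnnnnnPjjjjjjj⇒nnnnnnnnjjjjjjjj

P ⇒ nPj   [P -> n P j]
nPj ⇒ nnPjj   [P -> n P j]
nnPjj ⇒ nnnPjjj   [P -> n P j]
nnnPjjj ⇒ nnnnPjjjj   [P -> n P j]
nnnnPjjjj ⇒ nnnnnPjjjjj   [P -> n P j]
nnnnnPjjjjj ⇒ nnnnnnPjjjjjj   [P -> n P j]
nnnnnnPjjjjjj ⇒ nnnnnnnPjjjjjjj   [P -> n P j]
nnnnnnnPjjjjjjj ⇒ nnnnnnnnjjjjjjjj   [P -> n j]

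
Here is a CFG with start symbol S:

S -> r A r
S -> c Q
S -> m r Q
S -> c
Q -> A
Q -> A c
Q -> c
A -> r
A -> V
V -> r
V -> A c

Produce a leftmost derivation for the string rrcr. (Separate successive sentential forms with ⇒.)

S ⇒ rAr   [S -> r A r]
rAr ⇒ rVr   [A -> V]
rVr ⇒ rAcr   [V -> A c]
rAcr ⇒ rVcr   [A -> V]
rVcr ⇒ rrcr   [V -> r]

S⇒rAr⇒rVr⇒rAcr⇒rVcr⇒rrcr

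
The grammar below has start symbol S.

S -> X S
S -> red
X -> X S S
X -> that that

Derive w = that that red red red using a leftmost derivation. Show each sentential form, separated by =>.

S => X S => X S S S => that that S S S => that that red S S => that that red red S => that that red red red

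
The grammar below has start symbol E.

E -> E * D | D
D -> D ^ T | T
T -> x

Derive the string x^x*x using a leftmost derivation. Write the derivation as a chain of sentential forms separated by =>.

E => E*D   [E -> E * D]
E*D => D*D   [E -> D]
D*D => D^T*D   [D -> D ^ T]
D^T*D => T^T*D   [D -> T]
T^T*D => x^T*D   [T -> x]
x^T*D => x^x*D   [T -> x]
x^x*D => x^x*T   [D -> T]
x^x*T => x^x*x   [T -> x]

E=>E*D=>D*D=>D^T*D=>T^T*D=>x^T*D=>x^x*D=>x^x*T=>x^x*x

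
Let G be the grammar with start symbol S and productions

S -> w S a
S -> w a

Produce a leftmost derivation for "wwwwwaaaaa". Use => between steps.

S => wSa   [S -> w S a]
wSa => wwSaa   [S -> w S a]
wwSaa => wwwSaaa   [S -> w S a]
wwwSaaa => wwwwSaaaa   [S -> w S a]
wwwwSaaaa => wwwwwaaaaa   [S -> w a]

S => wSa => wwSaa => wwwSaaa => wwwwSaaaa => wwwwwaaaaa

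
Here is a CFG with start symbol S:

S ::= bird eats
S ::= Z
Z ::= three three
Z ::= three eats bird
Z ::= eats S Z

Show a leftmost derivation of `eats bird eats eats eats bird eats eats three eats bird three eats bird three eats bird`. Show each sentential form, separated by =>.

S => Z   [S ::= Z]
Z => eats S Z   [Z ::= eats S Z]
eats S Z => eats bird eats Z   [S ::= bird eats]
eats bird eats Z => eats bird eats eats S Z   [Z ::= eats S Z]
eats bird eats eats S Z => eats bird eats eats Z Z   [S ::= Z]
eats bird eats eats Z Z => eats bird eats eats eats S Z Z   [Z ::= eats S Z]
eats bird eats eats eats S Z Z => eats bird eats eats eats bird eats Z Z   [S ::= bird eats]
eats bird eats eats eats bird eats Z Z => eats bird eats eats eats bird eats eats S Z Z   [Z ::= eats S Z]
eats bird eats eats eats bird eats eats S Z Z => eats bird eats eats eats bird eats eats Z Z Z   [S ::= Z]
eats bird eats eats eats bird eats eats Z Z Z => eats bird eats eats eats bird eats eats three eats bird Z Z   [Z ::= three eats bird]
eats bird eats eats eats bird eats eats three eats bird Z Z => eats bird eats eats eats bird eats eats three eats bird three eats bird Z   [Z ::= three eats bird]
eats bird eats eats eats bird eats eats three eats bird three eats bird Z => eats bird eats eats eats bird eats eats three eats bird three eats bird three eats bird   [Z ::= three eats bird]

S => Z => eats S Z => eats bird eats Z => eats bird eats eats S Z => eats bird eats eats Z Z => eats bird eats eats eats S Z Z => eats bird eats eats eats bird eats Z Z => eats bird eats eats eats bird eats eats S Z Z => eats bird eats eats eats bird eats eats Z Z Z => eats bird eats eats eats bird eats eats three eats bird Z Z => eats bird eats eats eats bird eats eats three eats bird three eats bird Z => eats bird eats eats eats bird eats eats three eats bird three eats bird three eats bird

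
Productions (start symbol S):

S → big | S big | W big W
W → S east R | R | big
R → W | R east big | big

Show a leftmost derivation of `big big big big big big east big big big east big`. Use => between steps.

S => W big W => big big W => big big S east R => big big W big W east R => big big S east R big W east R => big big S big east R big W east R => big big W big W big east R big W east R => big big big big W big east R big W east R => big big big big big big east R big W east R => big big big big big big east big big W east R => big big big big big big east big big big east R => big big big big big big east big big big east big

S => W big W   [S → W big W]
W big W => big big W   [W → big]
big big W => big big S east R   [W → S east R]
big big S east R => big big W big W east R   [S → W big W]
big big W big W east R => big big S east R big W east R   [W → S east R]
big big S east R big W east R => big big S big east R big W east R   [S → S big]
big big S big east R big W east R => big big W big W big east R big W east R   [S → W big W]
big big W big W big east R big W east R => big big big big W big east R big W east R   [W → big]
big big big big W big east R big W east R => big big big big big big east R big W east R   [W → big]
big big big big big big east R big W east R => big big big big big big east big big W east R   [R → big]
big big big big big big east big big W east R => big big big big big big east big big big east R   [W → big]
big big big big big big east big big big east R => big big big big big big east big big big east big   [R → big]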